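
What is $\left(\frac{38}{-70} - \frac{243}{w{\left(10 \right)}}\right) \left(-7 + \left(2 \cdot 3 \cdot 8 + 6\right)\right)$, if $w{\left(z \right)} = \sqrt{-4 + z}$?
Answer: $- \frac{893}{35} - \frac{3807 \sqrt{6}}{2} \approx -4688.1$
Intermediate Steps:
$\left(\frac{38}{-70} - \frac{243}{w{\left(10 \right)}}\right) \left(-7 + \left(2 \cdot 3 \cdot 8 + 6\right)\right) = \left(\frac{38}{-70} - \frac{243}{\sqrt{-4 + 10}}\right) \left(-7 + \left(2 \cdot 3 \cdot 8 + 6\right)\right) = \left(38 \left(- \frac{1}{70}\right) - \frac{243}{\sqrt{6}}\right) \left(-7 + \left(6 \cdot 8 + 6\right)\right) = \left(- \frac{19}{35} - 243 \frac{\sqrt{6}}{6}\right) \left(-7 + \left(48 + 6\right)\right) = \left(- \frac{19}{35} - \frac{81 \sqrt{6}}{2}\right) \left(-7 + 54\right) = \left(- \frac{19}{35} - \frac{81 \sqrt{6}}{2}\right) 47 = - \frac{893}{35} - \frac{3807 \sqrt{6}}{2}$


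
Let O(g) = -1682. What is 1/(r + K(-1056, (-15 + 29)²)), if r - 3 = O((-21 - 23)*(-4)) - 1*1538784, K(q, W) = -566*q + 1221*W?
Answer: -1/703451 ≈ -1.4216e-6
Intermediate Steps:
r = -1540463 (r = 3 + (-1682 - 1*1538784) = 3 + (-1682 - 1538784) = 3 - 1540466 = -1540463)
1/(r + K(-1056, (-15 + 29)²)) = 1/(-1540463 + (-566*(-1056) + 1221*(-15 + 29)²)) = 1/(-1540463 + (597696 + 1221*14²)) = 1/(-1540463 + (597696 + 1221*196)) = 1/(-1540463 + (597696 + 239316)) = 1/(-1540463 + 837012) = 1/(-703451) = -1/703451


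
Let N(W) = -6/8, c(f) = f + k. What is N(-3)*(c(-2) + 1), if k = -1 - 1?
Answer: 9/4 ≈ 2.2500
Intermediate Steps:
k = -2
c(f) = -2 + f (c(f) = f - 2 = -2 + f)
N(W) = -¾ (N(W) = -6*⅛ = -¾)
N(-3)*(c(-2) + 1) = -3*((-2 - 2) + 1)/4 = -3*(-4 + 1)/4 = -¾*(-3) = 9/4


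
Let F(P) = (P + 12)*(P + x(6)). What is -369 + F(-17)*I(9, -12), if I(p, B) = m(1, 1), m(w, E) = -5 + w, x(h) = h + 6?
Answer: -469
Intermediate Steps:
x(h) = 6 + h
I(p, B) = -4 (I(p, B) = -5 + 1 = -4)
F(P) = (12 + P)² (F(P) = (P + 12)*(P + (6 + 6)) = (12 + P)*(P + 12) = (12 + P)*(12 + P) = (12 + P)²)
-369 + F(-17)*I(9, -12) = -369 + (144 + (-17)² + 24*(-17))*(-4) = -369 + (144 + 289 - 408)*(-4) = -369 + 25*(-4) = -369 - 100 = -469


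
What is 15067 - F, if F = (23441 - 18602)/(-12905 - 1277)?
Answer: 213685033/14182 ≈ 15067.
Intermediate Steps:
F = -4839/14182 (F = 4839/(-14182) = 4839*(-1/14182) = -4839/14182 ≈ -0.34121)
15067 - F = 15067 - 1*(-4839/14182) = 15067 + 4839/14182 = 213685033/14182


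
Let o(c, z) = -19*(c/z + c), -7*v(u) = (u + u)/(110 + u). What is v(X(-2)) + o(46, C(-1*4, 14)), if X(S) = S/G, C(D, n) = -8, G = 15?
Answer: -1102769/1442 ≈ -764.75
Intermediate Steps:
X(S) = S/15
v(u) = -2*u/(7*(110 + u)) (v(u) = -(u + u)/(7*(110 + u)) = -2*u/(7*(110 + u)))
o(c, z) = -19*c - 19*c/z (o(c, z) = -19*(c + c/z) = -19*c - 19*c/z)
v(X(-2)) + o(46, C(-1*4, 14)) = -2*(1/15)*(-2)/(770 + 7*((1/15)*(-2))) - 19*46*(1 - 8)/(-8) = -2*(-2/15)/(770 + 7*(-2/15)) - 19*46*(-⅛)*(-7) = -2*(-2/15)/(770 - 14/15) - 3059/4 = -2*(-2/15)/11536/15 - 3059/4 = -2*(-2/15)*15/11536 - 3059/4 = 1/2884 - 3059/4 = -1102769/1442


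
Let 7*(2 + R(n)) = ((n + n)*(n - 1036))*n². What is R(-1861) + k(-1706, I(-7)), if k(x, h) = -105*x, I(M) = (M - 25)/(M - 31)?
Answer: 37343724021410/7 ≈ 5.3348e+12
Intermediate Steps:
I(M) = (-25 + M)/(-31 + M)
R(n) = -2 + 2*n³*(-1036 + n)/7 (R(n) = -2 + (((n + n)*(n - 1036))*n²)/7 = -2 + (((2*n)*(-1036 + n))*n²)/7 = -2 + ((2*n*(-1036 + n))*n²)/7 = -2 + (2*n³*(-1036 + n))/7 = -2 + 2*n³*(-1036 + n)/7)
R(-1861) + k(-1706, I(-7)) = (-2 - 296*(-1861)³ + (2/7)*(-1861)⁴) - 105*(-1706) = (-2 - 296*(-6445240381) + (2/7)*11994592349041) + 179130 = (-2 + 1907791152776 + 23989184698082/7) + 179130 = 37343722767500/7 + 179130 = 37343724021410/7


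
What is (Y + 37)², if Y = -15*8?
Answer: 6889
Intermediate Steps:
Y = -120
(Y + 37)² = (-120 + 37)² = (-83)² = 6889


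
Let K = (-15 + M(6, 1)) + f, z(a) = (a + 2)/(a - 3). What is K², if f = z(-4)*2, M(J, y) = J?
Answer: 3481/49 ≈ 71.041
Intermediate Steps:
z(a) = (2 + a)/(-3 + a)
f = 4/7 (f = ((2 - 4)/(-3 - 4))*2 = (-2/(-7))*2 = -⅐*(-2)*2 = (2/7)*2 = 4/7 ≈ 0.57143)
K = -59/7 (K = (-15 + 6) + 4/7 = -9 + 4/7 = -59/7 ≈ -8.4286)
K² = (-59/7)² = 3481/49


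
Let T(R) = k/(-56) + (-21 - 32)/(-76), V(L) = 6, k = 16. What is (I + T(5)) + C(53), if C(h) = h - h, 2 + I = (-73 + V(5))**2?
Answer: 2387303/532 ≈ 4487.4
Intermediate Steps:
I = 4487 (I = -2 + (-73 + 6)**2 = -2 + (-67)**2 = -2 + 4489 = 4487)
T(R) = 219/532 (T(R) = 16/(-56) + (-21 - 32)/(-76) = 16*(-1/56) - 53*(-1/76) = -2/7 + 53/76 = 219/532)
C(h) = 0
(I + T(5)) + C(53) = (4487 + 219/532) + 0 = 2387303/532 + 0 = 2387303/532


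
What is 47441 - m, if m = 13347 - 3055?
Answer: 37149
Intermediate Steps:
m = 10292
47441 - m = 47441 - 1*10292 = 47441 - 10292 = 37149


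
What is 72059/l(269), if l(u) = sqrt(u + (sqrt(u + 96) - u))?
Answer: 72059*365**(3/4)/365 ≈ 16486.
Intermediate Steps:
l(u) = (96 + u)**(1/4) (l(u) = sqrt(u + (sqrt(96 + u) - u)) = sqrt(sqrt(96 + u)) = (96 + u)**(1/4))
72059/l(269) = 72059/((96 + 269)**(1/4)) = 72059/(365**(1/4)) = 72059*(365**(3/4)/365) = 72059*365**(3/4)/365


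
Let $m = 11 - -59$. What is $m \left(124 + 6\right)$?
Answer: $9100$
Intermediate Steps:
$m = 70$ ($m = 11 + 59 = 70$)
$m \left(124 + 6\right) = 70 \left(124 + 6\right) = 70 \cdot 130 = 9100$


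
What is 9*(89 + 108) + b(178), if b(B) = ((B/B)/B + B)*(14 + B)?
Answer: 3199557/89 ≈ 35950.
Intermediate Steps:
b(B) = (14 + B)*(B + 1/B) (b(B) = (1/B + B)*(14 + B) = (B + 1/B)*(14 + B) = (14 + B)*(B + 1/B))
9*(89 + 108) + b(178) = 9*(89 + 108) + (1 + 178**2 + 14*178 + 14/178) = 9*197 + (1 + 31684 + 2492 + 14*(1/178)) = 1773 + (1 + 31684 + 2492 + 7/89) = 1773 + 3041760/89 = 3199557/89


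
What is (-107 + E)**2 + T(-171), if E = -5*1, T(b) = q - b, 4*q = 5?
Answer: 50865/4 ≈ 12716.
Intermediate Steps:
q = 5/4 (q = (1/4)*5 = 5/4 ≈ 1.2500)
T(b) = 5/4 - b
E = -5
(-107 + E)**2 + T(-171) = (-107 - 5)**2 + (5/4 - 1*(-171)) = (-112)**2 + (5/4 + 171) = 12544 + 689/4 = 50865/4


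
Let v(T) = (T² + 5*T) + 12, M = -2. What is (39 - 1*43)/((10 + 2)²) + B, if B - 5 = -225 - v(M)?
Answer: -8137/36 ≈ -226.03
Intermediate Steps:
v(T) = 12 + T² + 5*T
B = -226 (B = 5 + (-225 - (12 + (-2)² + 5*(-2))) = 5 + (-225 - (12 + 4 - 10)) = 5 + (-225 - 1*6) = 5 + (-225 - 6) = 5 - 231 = -226)
(39 - 1*43)/((10 + 2)²) + B = (39 - 1*43)/((10 + 2)²) - 226 = (39 - 43)/(12²) - 226 = -4/144 - 226 = -4*1/144 - 226 = -1/36 - 226 = -8137/36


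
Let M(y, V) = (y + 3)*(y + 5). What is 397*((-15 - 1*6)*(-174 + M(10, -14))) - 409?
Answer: -175486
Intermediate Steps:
M(y, V) = (3 + y)*(5 + y)
397*((-15 - 1*6)*(-174 + M(10, -14))) - 409 = 397*((-15 - 1*6)*(-174 + (15 + 10² + 8*10))) - 409 = 397*((-15 - 6)*(-174 + (15 + 100 + 80))) - 409 = 397*(-21*(-174 + 195)) - 409 = 397*(-21*21) - 409 = 397*(-441) - 409 = -175077 - 409 = -175486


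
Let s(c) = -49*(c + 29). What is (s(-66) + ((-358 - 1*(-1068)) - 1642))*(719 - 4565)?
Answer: -3388326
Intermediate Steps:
s(c) = -1421 - 49*c (s(c) = -49*(29 + c) = -1421 - 49*c)
(s(-66) + ((-358 - 1*(-1068)) - 1642))*(719 - 4565) = ((-1421 - 49*(-66)) + ((-358 - 1*(-1068)) - 1642))*(719 - 4565) = ((-1421 + 3234) + ((-358 + 1068) - 1642))*(-3846) = (1813 + (710 - 1642))*(-3846) = (1813 - 932)*(-3846) = 881*(-3846) = -3388326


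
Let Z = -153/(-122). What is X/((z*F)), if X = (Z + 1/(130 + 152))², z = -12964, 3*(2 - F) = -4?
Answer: -117007489/3196801445880 ≈ -3.6601e-5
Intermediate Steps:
F = 10/3 (F = 2 - ⅓*(-4) = 2 + 4/3 = 10/3 ≈ 3.3333)
Z = 153/122 (Z = -153*(-1/122) = 153/122 ≈ 1.2541)
X = 117007489/73977201 (X = (153/122 + 1/(130 + 152))² = (153/122 + 1/282)² = (10817/8601)² = 117007489/73977201 ≈ 1.5817)
X/((z*F)) = 117007489/(73977201*((-12964*10/3))) = 117007489/(73977201*(-129640/3)) = (117007489/73977201)*(-3/129640) = -117007489/3196801445880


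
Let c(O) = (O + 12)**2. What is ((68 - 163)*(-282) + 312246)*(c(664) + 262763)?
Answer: 244017431604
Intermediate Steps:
c(O) = (12 + O)**2
((68 - 163)*(-282) + 312246)*(c(664) + 262763) = ((68 - 163)*(-282) + 312246)*((12 + 664)**2 + 262763) = (-95*(-282) + 312246)*(676**2 + 262763) = (26790 + 312246)*(456976 + 262763) = 339036*719739 = 244017431604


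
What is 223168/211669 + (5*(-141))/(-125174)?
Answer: 28084057877/26495455406 ≈ 1.0600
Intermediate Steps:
223168/211669 + (5*(-141))/(-125174) = 223168*(1/211669) - 705*(-1/125174) = 223168/211669 + 705/125174 = 28084057877/26495455406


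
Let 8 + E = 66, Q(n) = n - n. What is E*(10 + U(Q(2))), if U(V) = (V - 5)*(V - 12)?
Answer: 4060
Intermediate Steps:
Q(n) = 0
E = 58 (E = -8 + 66 = 58)
U(V) = (-12 + V)*(-5 + V) (U(V) = (-5 + V)*(-12 + V) = (-12 + V)*(-5 + V))
E*(10 + U(Q(2))) = 58*(10 + (60 + 0² - 17*0)) = 58*(10 + (60 + 0 + 0)) = 58*(10 + 60) = 58*70 = 4060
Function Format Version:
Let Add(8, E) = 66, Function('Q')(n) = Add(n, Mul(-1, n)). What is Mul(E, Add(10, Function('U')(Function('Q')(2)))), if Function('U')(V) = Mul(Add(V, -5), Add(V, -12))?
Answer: 4060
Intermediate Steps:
Function('Q')(n) = 0
E = 58 (E = Add(-8, 66) = 58)
Function('U')(V) = Mul(Add(-12, V), Add(-5, V)) (Function('U')(V) = Mul(Add(-5, V), Add(-12, V)) = Mul(Add(-12, V), Add(-5, V)))
Mul(E, Add(10, Function('U')(Function('Q')(2)))) = Mul(58, Add(10, Add(60, Pow(0, 2), Mul(-17, 0)))) = Mul(58, Add(10, Add(60, 0, 0))) = Mul(58, Add(10, 60)) = Mul(58, 70) = 4060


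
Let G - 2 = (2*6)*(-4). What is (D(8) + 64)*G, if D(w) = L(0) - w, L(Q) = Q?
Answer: -2576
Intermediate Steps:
G = -46 (G = 2 + (2*6)*(-4) = 2 + 12*(-4) = 2 - 48 = -46)
D(w) = -w (D(w) = 0 - w = -w)
(D(8) + 64)*G = (-1*8 + 64)*(-46) = (-8 + 64)*(-46) = 56*(-46) = -2576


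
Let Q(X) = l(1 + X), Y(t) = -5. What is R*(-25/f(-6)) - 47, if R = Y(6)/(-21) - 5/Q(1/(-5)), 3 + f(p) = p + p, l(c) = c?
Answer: -14369/252 ≈ -57.020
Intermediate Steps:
Q(X) = 1 + X
f(p) = -3 + 2*p (f(p) = -3 + (p + p) = -3 + 2*p)
R = -505/84 (R = -5/(-21) - 5/(1 + 1/(-5)) = -5*(-1/21) - 5/(1 - ⅕) = 5/21 - 5/⅘ = 5/21 - 5*5/4 = 5/21 - 25/4 = -505/84 ≈ -6.0119)
R*(-25/f(-6)) - 47 = -(-12625)/(84*(-3 + 2*(-6))) - 47 = -(-12625)/(84*(-3 - 12)) - 47 = -(-12625)/(84*(-15)) - 47 = -(-12625)*(-1)/(84*15) - 47 = -505/84*5/3 - 47 = -2525/252 - 47 = -14369/252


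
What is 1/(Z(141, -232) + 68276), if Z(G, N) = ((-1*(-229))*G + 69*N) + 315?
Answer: 1/84872 ≈ 1.1782e-5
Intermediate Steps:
Z(G, N) = 315 + 69*N + 229*G (Z(G, N) = (229*G + 69*N) + 315 = (69*N + 229*G) + 315 = 315 + 69*N + 229*G)
1/(Z(141, -232) + 68276) = 1/((315 + 69*(-232) + 229*141) + 68276) = 1/((315 - 16008 + 32289) + 68276) = 1/(16596 + 68276) = 1/84872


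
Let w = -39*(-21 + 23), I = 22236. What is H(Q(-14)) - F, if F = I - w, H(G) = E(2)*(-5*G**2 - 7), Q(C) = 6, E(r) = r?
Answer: -22688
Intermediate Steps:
w = -78 (w = -39*2 = -78)
H(G) = -14 - 10*G**2 (H(G) = 2*(-5*G**2 - 7) = 2*(-7 - 5*G**2) = -14 - 10*G**2)
F = 22314 (F = 22236 - 1*(-78) = 22236 + 78 = 22314)
H(Q(-14)) - F = (-14 - 10*6**2) - 1*22314 = (-14 - 10*36) - 22314 = (-14 - 360) - 22314 = -374 - 22314 = -22688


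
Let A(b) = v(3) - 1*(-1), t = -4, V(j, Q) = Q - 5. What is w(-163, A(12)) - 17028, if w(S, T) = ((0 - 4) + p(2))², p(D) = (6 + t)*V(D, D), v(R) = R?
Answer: -16928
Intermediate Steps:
V(j, Q) = -5 + Q
A(b) = 4 (A(b) = 3 - 1*(-1) = 3 + 1 = 4)
p(D) = -10 + 2*D (p(D) = (6 - 4)*(-5 + D) = 2*(-5 + D) = -10 + 2*D)
w(S, T) = 100 (w(S, T) = ((0 - 4) + (-10 + 2*2))² = (-4 + (-10 + 4))² = (-4 - 6)² = (-10)² = 100)
w(-163, A(12)) - 17028 = 100 - 17028 = -16928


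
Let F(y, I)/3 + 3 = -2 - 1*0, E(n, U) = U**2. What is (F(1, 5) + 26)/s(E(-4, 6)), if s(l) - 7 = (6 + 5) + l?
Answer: 11/54 ≈ 0.20370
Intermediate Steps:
F(y, I) = -15 (F(y, I) = -9 + 3*(-2 - 1*0) = -9 + 3*(-2 + 0) = -9 + 3*(-2) = -9 - 6 = -15)
s(l) = 18 + l (s(l) = 7 + ((6 + 5) + l) = 7 + (11 + l) = 18 + l)
(F(1, 5) + 26)/s(E(-4, 6)) = (-15 + 26)/(18 + 6**2) = 11/(18 + 36) = 11/54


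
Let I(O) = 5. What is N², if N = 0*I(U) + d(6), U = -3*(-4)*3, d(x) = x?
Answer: 36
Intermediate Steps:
U = 36 (U = 12*3 = 36)
N = 6 (N = 0*5 + 6 = 0 + 6 = 6)
N² = 6² = 36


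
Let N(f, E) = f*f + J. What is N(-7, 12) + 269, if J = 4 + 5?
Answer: 327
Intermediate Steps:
J = 9
N(f, E) = 9 + f**2 (N(f, E) = f*f + 9 = f**2 + 9 = 9 + f**2)
N(-7, 12) + 269 = (9 + (-7)**2) + 269 = (9 + 49) + 269 = 58 + 269 = 327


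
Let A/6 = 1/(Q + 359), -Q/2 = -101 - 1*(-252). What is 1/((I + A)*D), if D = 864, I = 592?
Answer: 19/9720000 ≈ 1.9547e-6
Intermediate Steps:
Q = -302 (Q = -2*(-101 - 1*(-252)) = -2*(-101 + 252) = -2*151 = -302)
A = 2/19 (A = 6/(-302 + 359) = 6/57 = 6*(1/57) = 2/19 ≈ 0.10526)
1/((I + A)*D) = 1/((592 + 2/19)*864) = (1/864)/(11250/19) = (19/11250)*(1/864) = 19/9720000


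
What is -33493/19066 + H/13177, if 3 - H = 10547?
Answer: -642369165/251232682 ≈ -2.5569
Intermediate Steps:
H = -10544 (H = 3 - 1*10547 = 3 - 10547 = -10544)
-33493/19066 + H/13177 = -33493/19066 - 10544/13177 = -642369165/251232682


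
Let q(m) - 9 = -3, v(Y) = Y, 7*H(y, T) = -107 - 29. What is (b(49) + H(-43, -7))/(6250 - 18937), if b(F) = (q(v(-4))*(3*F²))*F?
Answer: -14823638/88809 ≈ -166.92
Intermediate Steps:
H(y, T) = -136/7 (H(y, T) = (-107 - 29)/7 = (⅐)*(-136) = -136/7)
q(m) = 6 (q(m) = 9 - 3 = 6)
b(F) = 18*F³ (b(F) = (6*(3*F²))*F = (18*F²)*F = 18*F³)
(b(49) + H(-43, -7))/(6250 - 18937) = (18*49³ - 136/7)/(6250 - 18937) = (18*117649 - 136/7)/(-12687) = (2117682 - 136/7)*(-1/12687) = (14823638/7)*(-1/12687) = -14823638/88809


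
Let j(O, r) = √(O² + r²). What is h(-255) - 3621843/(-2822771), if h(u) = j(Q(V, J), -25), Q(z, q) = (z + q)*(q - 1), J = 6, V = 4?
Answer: 3621843/2822771 + 25*√5 ≈ 57.185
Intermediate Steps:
Q(z, q) = (-1 + q)*(q + z) (Q(z, q) = (q + z)*(-1 + q) = (-1 + q)*(q + z))
h(u) = 25*√5 (h(u) = √((6² - 1*6 - 1*4 + 6*4)² + (-25)²) = √((36 - 6 - 4 + 24)² + 625) = √(50² + 625) = √(2500 + 625) = √3125 = 25*√5)
h(-255) - 3621843/(-2822771) = 25*√5 - 3621843/(-2822771) = 25*√5 - 3621843*(-1)/2822771 = 25*√5 - 1*(-3621843/2822771) = 25*√5 + 3621843/2822771 = 3621843/2822771 + 25*√5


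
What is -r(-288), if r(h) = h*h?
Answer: -82944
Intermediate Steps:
r(h) = h²
-r(-288) = -1*(-288)² = -1*82944 = -82944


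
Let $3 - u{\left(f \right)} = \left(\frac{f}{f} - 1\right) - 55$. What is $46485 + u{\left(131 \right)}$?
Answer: $46543$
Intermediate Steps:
$u{\left(f \right)} = 58$ ($u{\left(f \right)} = 3 - \left(\left(\frac{f}{f} - 1\right) - 55\right) = 3 - \left(\left(1 - 1\right) - 55\right) = 3 - \left(0 - 55\right) = 3 - -55 = 3 + 55 = 58$)
$46485 + u{\left(131 \right)} = 46485 + 58 = 46543$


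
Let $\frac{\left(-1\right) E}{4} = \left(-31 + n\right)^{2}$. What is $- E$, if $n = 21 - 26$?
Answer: $5184$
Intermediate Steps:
$n = -5$ ($n = 21 - 26 = -5$)
$E = -5184$ ($E = - 4 \left(-31 - 5\right)^{2} = - 4 \left(-36\right)^{2} = \left(-4\right) 1296 = -5184$)
$- E = \left(-1\right) \left(-5184\right) = 5184$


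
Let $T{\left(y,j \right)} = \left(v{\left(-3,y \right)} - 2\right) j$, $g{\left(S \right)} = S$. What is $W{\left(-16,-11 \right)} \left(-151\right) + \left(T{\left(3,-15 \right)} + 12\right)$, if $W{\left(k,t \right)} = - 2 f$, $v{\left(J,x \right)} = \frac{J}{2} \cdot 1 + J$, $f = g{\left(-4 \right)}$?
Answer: $- \frac{2197}{2} \approx -1098.5$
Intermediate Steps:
$f = -4$
$v{\left(J,x \right)} = \frac{3 J}{2}$ ($v{\left(J,x \right)} = J \frac{1}{2} \cdot 1 + J = \frac{J}{2} \cdot 1 + J = \frac{J}{2} + J = \frac{3 J}{2}$)
$W{\left(k,t \right)} = 8$ ($W{\left(k,t \right)} = \left(-2\right) \left(-4\right) = 8$)
$T{\left(y,j \right)} = - \frac{13 j}{2}$ ($T{\left(y,j \right)} = \left(\frac{3}{2} \left(-3\right) - 2\right) j = \left(- \frac{9}{2} - 2\right) j = - \frac{13 j}{2}$)
$W{\left(-16,-11 \right)} \left(-151\right) + \left(T{\left(3,-15 \right)} + 12\right) = 8 \left(-151\right) + \left(\left(- \frac{13}{2}\right) \left(-15\right) + 12\right) = -1208 + \left(\frac{195}{2} + 12\right) = -1208 + \frac{219}{2} = - \frac{2197}{2}$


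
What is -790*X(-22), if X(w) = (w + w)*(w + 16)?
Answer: -208560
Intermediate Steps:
X(w) = 2*w*(16 + w) (X(w) = (2*w)*(16 + w) = 2*w*(16 + w))
-790*X(-22) = -1580*(-22)*(16 - 22) = -1580*(-22)*(-6) = -790*264 = -208560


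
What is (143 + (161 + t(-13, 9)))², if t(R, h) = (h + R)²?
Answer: 102400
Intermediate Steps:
t(R, h) = (R + h)²
(143 + (161 + t(-13, 9)))² = (143 + (161 + (-13 + 9)²))² = (143 + (161 + (-4)²))² = (143 + (161 + 16))² = (143 + 177)² = 320² = 102400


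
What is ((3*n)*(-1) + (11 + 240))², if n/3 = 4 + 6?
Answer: 25921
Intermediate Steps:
n = 30 (n = 3*(4 + 6) = 3*10 = 30)
((3*n)*(-1) + (11 + 240))² = ((3*30)*(-1) + (11 + 240))² = (90*(-1) + 251)² = (-90 + 251)² = 161² = 25921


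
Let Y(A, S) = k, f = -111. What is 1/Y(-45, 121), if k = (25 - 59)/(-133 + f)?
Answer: 122/17 ≈ 7.1765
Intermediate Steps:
k = 17/122 (k = (25 - 59)/(-133 - 111) = -34/(-244) = -34*(-1/244) = 17/122 ≈ 0.13934)
Y(A, S) = 17/122
1/Y(-45, 121) = 1/(17/122) = 122/17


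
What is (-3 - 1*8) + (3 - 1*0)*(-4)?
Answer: -23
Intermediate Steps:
(-3 - 1*8) + (3 - 1*0)*(-4) = (-3 - 8) + (3 + 0)*(-4) = -11 + 3*(-4) = -11 - 12 = -23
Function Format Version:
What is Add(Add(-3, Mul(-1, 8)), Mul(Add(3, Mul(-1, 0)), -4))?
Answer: -23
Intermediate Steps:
Add(Add(-3, Mul(-1, 8)), Mul(Add(3, Mul(-1, 0)), -4)) = Add(Add(-3, -8), Mul(Add(3, 0), -4)) = Add(-11, Mul(3, -4)) = Add(-11, -12) = -23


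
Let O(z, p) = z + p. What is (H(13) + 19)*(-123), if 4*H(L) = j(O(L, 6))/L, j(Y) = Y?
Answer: -123861/52 ≈ -2381.9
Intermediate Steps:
O(z, p) = p + z
H(L) = (6 + L)/(4*L) (H(L) = ((6 + L)/L)/4 = (6 + L)/(4*L))
(H(13) + 19)*(-123) = ((¼)*(6 + 13)/13 + 19)*(-123) = ((¼)*(1/13)*19 + 19)*(-123) = (19/52 + 19)*(-123) = (1007/52)*(-123) = -123861/52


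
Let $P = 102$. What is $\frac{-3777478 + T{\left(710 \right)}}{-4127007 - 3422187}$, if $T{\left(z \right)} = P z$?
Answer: $\frac{1852529}{3774597} \approx 0.49079$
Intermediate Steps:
$T{\left(z \right)} = 102 z$
$\frac{-3777478 + T{\left(710 \right)}}{-4127007 - 3422187} = \frac{-3777478 + 102 \cdot 710}{-4127007 - 3422187} = \frac{-3777478 + 72420}{-7549194} = \left(-3705058\right) \left(- \frac{1}{7549194}\right) = \frac{1852529}{3774597}$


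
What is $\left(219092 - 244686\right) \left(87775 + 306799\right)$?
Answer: $-10098726956$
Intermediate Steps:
$\left(219092 - 244686\right) \left(87775 + 306799\right) = \left(-25594\right) 394574 = -10098726956$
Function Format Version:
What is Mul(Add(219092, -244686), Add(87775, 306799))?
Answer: -10098726956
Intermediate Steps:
Mul(Add(219092, -244686), Add(87775, 306799)) = Mul(-25594, 394574) = -10098726956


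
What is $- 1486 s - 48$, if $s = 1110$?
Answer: $-1649508$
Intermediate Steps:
$- 1486 s - 48 = \left(-1486\right) 1110 - 48 = -1649460 - 48 = -1649508$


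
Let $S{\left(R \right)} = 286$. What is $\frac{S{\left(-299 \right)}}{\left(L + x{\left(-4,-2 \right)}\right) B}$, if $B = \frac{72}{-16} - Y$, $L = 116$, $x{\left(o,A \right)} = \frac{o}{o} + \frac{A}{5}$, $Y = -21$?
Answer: $\frac{260}{1749} \approx 0.14866$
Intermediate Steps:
$x{\left(o,A \right)} = 1 + \frac{A}{5}$ ($x{\left(o,A \right)} = 1 + A \frac{1}{5} = 1 + \frac{A}{5}$)
$B = \frac{33}{2}$ ($B = \frac{72}{-16} - -21 = 72 \left(- \frac{1}{16}\right) + 21 = - \frac{9}{2} + 21 = \frac{33}{2} \approx 16.5$)
$\frac{S{\left(-299 \right)}}{\left(L + x{\left(-4,-2 \right)}\right) B} = \frac{286}{\left(116 + \left(1 + \frac{1}{5} \left(-2\right)\right)\right) \frac{33}{2}} = \frac{286}{\left(116 + \left(1 - \frac{2}{5}\right)\right) \frac{33}{2}} = \frac{286}{\left(116 + \frac{3}{5}\right) \frac{33}{2}} = \frac{286}{\frac{583}{5} \cdot \frac{33}{2}} = \frac{286}{\frac{19239}{10}} = 286 \cdot \frac{10}{19239} = \frac{260}{1749}$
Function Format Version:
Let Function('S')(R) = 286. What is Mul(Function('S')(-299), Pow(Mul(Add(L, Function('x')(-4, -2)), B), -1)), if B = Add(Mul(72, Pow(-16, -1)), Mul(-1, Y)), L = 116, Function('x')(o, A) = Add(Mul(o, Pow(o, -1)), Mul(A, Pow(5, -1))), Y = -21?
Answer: Rational(260, 1749) ≈ 0.14866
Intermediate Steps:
Function('x')(o, A) = Add(1, Mul(Rational(1, 5), A)) (Function('x')(o, A) = Add(1, Mul(A, Rational(1, 5))) = Add(1, Mul(Rational(1, 5), A)))
B = Rational(33, 2) (B = Add(Mul(72, Pow(-16, -1)), Mul(-1, -21)) = Add(Mul(72, Rational(-1, 16)), 21) = Add(Rational(-9, 2), 21) = Rational(33, 2) ≈ 16.500)
Mul(Function('S')(-299), Pow(Mul(Add(L, Function('x')(-4, -2)), B), -1)) = Mul(286, Pow(Mul(Add(116, Add(1, Mul(Rational(1, 5), -2))), Rational(33, 2)), -1)) = Mul(286, Pow(Mul(Add(116, Add(1, Rational(-2, 5))), Rational(33, 2)), -1)) = Mul(286, Pow(Mul(Add(116, Rational(3, 5)), Rational(33, 2)), -1)) = Mul(286, Pow(Mul(Rational(583, 5), Rational(33, 2)), -1)) = Mul(286, Pow(Rational(19239, 10), -1)) = Mul(286, Rational(10, 19239)) = Rational(260, 1749)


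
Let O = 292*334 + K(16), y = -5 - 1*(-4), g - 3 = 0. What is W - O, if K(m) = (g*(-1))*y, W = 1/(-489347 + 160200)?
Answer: -32102036058/329147 ≈ -97531.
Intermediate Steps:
g = 3 (g = 3 + 0 = 3)
y = -1 (y = -5 + 4 = -1)
W = -1/329147 (W = 1/(-329147) = -1/329147 ≈ -3.0382e-6)
K(m) = 3 (K(m) = (3*(-1))*(-1) = -3*(-1) = 3)
O = 97531 (O = 292*334 + 3 = 97528 + 3 = 97531)
W - O = -1/329147 - 1*97531 = -1/329147 - 97531 = -32102036058/329147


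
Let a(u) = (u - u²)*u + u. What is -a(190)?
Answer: 6822710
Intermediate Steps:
a(u) = u + u*(u - u²) (a(u) = u*(u - u²) + u = u + u*(u - u²))
-a(190) = -190*(1 + 190 - 1*190²) = -190*(1 + 190 - 1*36100) = -190*(1 + 190 - 36100) = -190*(-35909) = -1*(-6822710) = 6822710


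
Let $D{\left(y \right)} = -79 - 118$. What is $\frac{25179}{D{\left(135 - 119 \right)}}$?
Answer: $- \frac{25179}{197} \approx -127.81$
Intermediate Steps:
$D{\left(y \right)} = -197$ ($D{\left(y \right)} = -79 - 118 = -197$)
$\frac{25179}{D{\left(135 - 119 \right)}} = \frac{25179}{-197} = 25179 \left(- \frac{1}{197}\right) = - \frac{25179}{197}$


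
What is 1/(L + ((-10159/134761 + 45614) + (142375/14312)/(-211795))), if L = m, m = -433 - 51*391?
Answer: 81697779240088/2062045785369942373 ≈ 3.9620e-5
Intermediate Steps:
m = -20374 (m = -433 - 19941 = -20374)
L = -20374
1/(L + ((-10159/134761 + 45614) + (142375/14312)/(-211795))) = 1/(-20374 + ((-10159/134761 + 45614) + (142375/14312)/(-211795))) = 1/(-20374 + ((-10159*1/134761 + 45614) + (142375*(1/14312))*(-1/211795))) = 1/(-20374 + ((-10159/134761 + 45614) + (142375/14312)*(-1/211795))) = 1/(-20374 + (6146978095/134761 - 28475/606242008)) = 1/(-20374 + 3726556339607495285/81697779240088) = 1/(2062045785369942373/81697779240088) = 81697779240088/2062045785369942373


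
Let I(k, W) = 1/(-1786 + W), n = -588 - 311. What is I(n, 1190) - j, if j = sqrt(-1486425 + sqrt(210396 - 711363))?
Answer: -1/596 - sqrt(-1486425 + 3*I*sqrt(55663)) ≈ -0.29195 - 1219.2*I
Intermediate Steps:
n = -899
j = sqrt(-1486425 + 3*I*sqrt(55663)) (j = sqrt(-1486425 + sqrt(-500967)) = sqrt(-1486425 + 3*I*sqrt(55663)) ≈ 0.29 + 1219.2*I)
I(n, 1190) - j = 1/(-1786 + 1190) - sqrt(-1486425 + 3*I*sqrt(55663)) = 1/(-596) - sqrt(-1486425 + 3*I*sqrt(55663)) = -1/596 - sqrt(-1486425 + 3*I*sqrt(55663))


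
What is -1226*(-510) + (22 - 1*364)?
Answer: 624918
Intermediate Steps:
-1226*(-510) + (22 - 1*364) = 625260 + (22 - 364) = 625260 - 342 = 624918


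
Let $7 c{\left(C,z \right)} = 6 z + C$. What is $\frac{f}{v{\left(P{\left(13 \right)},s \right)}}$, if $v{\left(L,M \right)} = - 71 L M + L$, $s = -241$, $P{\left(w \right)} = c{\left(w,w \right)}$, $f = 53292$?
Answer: $\frac{4441}{18538} \approx 0.23956$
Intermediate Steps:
$c{\left(C,z \right)} = \frac{C}{7} + \frac{6 z}{7}$ ($c{\left(C,z \right)} = \frac{6 z + C}{7} = \frac{C + 6 z}{7} = \frac{C}{7} + \frac{6 z}{7}$)
$P{\left(w \right)} = w$ ($P{\left(w \right)} = \frac{w}{7} + \frac{6 w}{7} = w$)
$v{\left(L,M \right)} = L - 71 L M$ ($v{\left(L,M \right)} = - 71 L M + L = L - 71 L M$)
$\frac{f}{v{\left(P{\left(13 \right)},s \right)}} = \frac{53292}{13 \left(1 - -17111\right)} = \frac{53292}{13 \left(1 + 17111\right)} = \frac{53292}{13 \cdot 17112} = \frac{53292}{222456} = 53292 \cdot \frac{1}{222456} = \frac{4441}{18538}$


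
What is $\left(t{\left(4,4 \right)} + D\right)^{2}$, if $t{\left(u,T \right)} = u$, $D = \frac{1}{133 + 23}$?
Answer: $\frac{390625}{24336} \approx 16.051$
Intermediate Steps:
$D = \frac{1}{156} \approx 0.0064103$
$\left(t{\left(4,4 \right)} + D\right)^{2} = \left(4 + \frac{1}{156}\right)^{2} = \left(\frac{625}{156}\right)^{2} = \frac{390625}{24336}$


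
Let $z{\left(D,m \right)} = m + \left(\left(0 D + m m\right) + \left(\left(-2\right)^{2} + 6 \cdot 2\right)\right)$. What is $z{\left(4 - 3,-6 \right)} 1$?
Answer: $46$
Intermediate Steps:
$z{\left(D,m \right)} = 16 + m + m^{2}$ ($z{\left(D,m \right)} = m + \left(\left(0 + m^{2}\right) + \left(4 + 12\right)\right) = m + \left(m^{2} + 16\right) = m + \left(16 + m^{2}\right) = 16 + m + m^{2}$)
$z{\left(4 - 3,-6 \right)} 1 = \left(16 - 6 + \left(-6\right)^{2}\right) 1 = \left(16 - 6 + 36\right) 1 = 46 \cdot 1 = 46$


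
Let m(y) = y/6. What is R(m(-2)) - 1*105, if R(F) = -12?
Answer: -117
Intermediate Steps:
m(y) = y/6 (m(y) = y*(⅙) = y/6)
R(m(-2)) - 1*105 = -12 - 1*105 = -12 - 105 = -117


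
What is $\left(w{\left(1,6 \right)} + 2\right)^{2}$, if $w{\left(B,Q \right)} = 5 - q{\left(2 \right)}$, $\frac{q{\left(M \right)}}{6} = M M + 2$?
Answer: $841$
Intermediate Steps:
$q{\left(M \right)} = 12 + 6 M^{2}$ ($q{\left(M \right)} = 6 \left(M M + 2\right) = 6 \left(M^{2} + 2\right) = 6 \left(2 + M^{2}\right) = 12 + 6 M^{2}$)
$w{\left(B,Q \right)} = -31$ ($w{\left(B,Q \right)} = 5 - \left(12 + 6 \cdot 2^{2}\right) = 5 - \left(12 + 6 \cdot 4\right) = 5 - \left(12 + 24\right) = 5 - 36 = -31$)
$\left(w{\left(1,6 \right)} + 2\right)^{2} = \left(-31 + 2\right)^{2} = \left(-29\right)^{2} = 841$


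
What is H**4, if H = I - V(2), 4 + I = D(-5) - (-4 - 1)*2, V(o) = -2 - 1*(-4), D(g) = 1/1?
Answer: 625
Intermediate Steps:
D(g) = 1 (D(g) = 1*1 = 1)
V(o) = 2 (V(o) = -2 + 4 = 2)
I = 7 (I = -4 + (1 - (-4 - 1)*2) = -4 + (1 - (-5)*2) = -4 + (1 - 1*(-10)) = -4 + (1 + 10) = -4 + 11 = 7)
H = 5 (H = 7 - 1*2 = 7 - 2 = 5)
H**4 = 5**4 = 625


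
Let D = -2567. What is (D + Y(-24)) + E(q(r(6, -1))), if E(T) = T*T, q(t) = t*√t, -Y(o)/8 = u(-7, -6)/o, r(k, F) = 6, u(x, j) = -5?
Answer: -7058/3 ≈ -2352.7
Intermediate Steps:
Y(o) = 40/o (Y(o) = -(-40)/o = 40/o)
q(t) = t^(3/2)
E(T) = T²
(D + Y(-24)) + E(q(r(6, -1))) = (-2567 + 40/(-24)) + (6^(3/2))² = (-2567 + 40*(-1/24)) + (6*√6)² = (-2567 - 5/3) + 216 = -7706/3 + 216 = -7058/3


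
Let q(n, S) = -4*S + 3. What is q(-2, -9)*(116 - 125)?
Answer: -351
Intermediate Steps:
q(n, S) = 3 - 4*S
q(-2, -9)*(116 - 125) = (3 - 4*(-9))*(116 - 125) = (3 + 36)*(-9) = 39*(-9) = -351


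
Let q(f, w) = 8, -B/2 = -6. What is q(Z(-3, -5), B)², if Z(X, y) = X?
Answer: 64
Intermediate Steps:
B = 12 (B = -2*(-6) = 12)
q(Z(-3, -5), B)² = 8² = 64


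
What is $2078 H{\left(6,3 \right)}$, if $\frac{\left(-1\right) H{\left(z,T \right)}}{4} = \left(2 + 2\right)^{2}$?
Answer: $-132992$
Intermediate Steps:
$H{\left(z,T \right)} = -64$ ($H{\left(z,T \right)} = - 4 \left(2 + 2\right)^{2} = - 4 \cdot 4^{2} = \left(-4\right) 16 = -64$)
$2078 H{\left(6,3 \right)} = 2078 \left(-64\right) = -132992$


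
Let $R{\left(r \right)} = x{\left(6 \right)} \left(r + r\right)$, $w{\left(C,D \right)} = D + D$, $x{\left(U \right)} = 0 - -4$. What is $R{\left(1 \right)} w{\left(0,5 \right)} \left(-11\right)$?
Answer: $-880$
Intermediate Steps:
$x{\left(U \right)} = 4$ ($x{\left(U \right)} = 0 + 4 = 4$)
$w{\left(C,D \right)} = 2 D$
$R{\left(r \right)} = 8 r$ ($R{\left(r \right)} = 4 \left(r + r\right) = 4 \cdot 2 r = 8 r$)
$R{\left(1 \right)} w{\left(0,5 \right)} \left(-11\right) = 8 \cdot 1 \cdot 2 \cdot 5 \left(-11\right) = 8 \cdot 10 \left(-11\right) = 80 \left(-11\right) = -880$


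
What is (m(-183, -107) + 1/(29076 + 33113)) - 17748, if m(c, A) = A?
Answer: -1110384594/62189 ≈ -17855.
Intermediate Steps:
(m(-183, -107) + 1/(29076 + 33113)) - 17748 = (-107 + 1/(29076 + 33113)) - 17748 = (-107 + 1/62189) - 17748 = -6654222/62189 - 17748 = -1110384594/62189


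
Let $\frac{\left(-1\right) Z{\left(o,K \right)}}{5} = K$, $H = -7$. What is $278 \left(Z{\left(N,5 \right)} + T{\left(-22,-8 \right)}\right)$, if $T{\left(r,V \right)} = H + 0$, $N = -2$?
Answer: $-8896$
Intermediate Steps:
$T{\left(r,V \right)} = -7$ ($T{\left(r,V \right)} = -7 + 0 = -7$)
$Z{\left(o,K \right)} = - 5 K$
$278 \left(Z{\left(N,5 \right)} + T{\left(-22,-8 \right)}\right) = 278 \left(\left(-5\right) 5 - 7\right) = 278 \left(-25 - 7\right) = 278 \left(-32\right) = -8896$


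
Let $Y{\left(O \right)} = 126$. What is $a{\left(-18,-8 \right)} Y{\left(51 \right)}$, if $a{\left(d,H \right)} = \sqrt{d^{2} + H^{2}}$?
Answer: $252 \sqrt{97} \approx 2481.9$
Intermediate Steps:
$a{\left(d,H \right)} = \sqrt{H^{2} + d^{2}}$
$a{\left(-18,-8 \right)} Y{\left(51 \right)} = \sqrt{\left(-8\right)^{2} + \left(-18\right)^{2}} \cdot 126 = \sqrt{64 + 324} \cdot 126 = \sqrt{388} \cdot 126 = 2 \sqrt{97} \cdot 126 = 252 \sqrt{97}$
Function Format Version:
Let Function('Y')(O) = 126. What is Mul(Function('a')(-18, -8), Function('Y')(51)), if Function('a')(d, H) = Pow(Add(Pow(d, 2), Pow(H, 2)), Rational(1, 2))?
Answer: Mul(252, Pow(97, Rational(1, 2))) ≈ 2481.9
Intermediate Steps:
Function('a')(d, H) = Pow(Add(Pow(H, 2), Pow(d, 2)), Rational(1, 2))
Mul(Function('a')(-18, -8), Function('Y')(51)) = Mul(Pow(Add(Pow(-8, 2), Pow(-18, 2)), Rational(1, 2)), 126) = Mul(Pow(Add(64, 324), Rational(1, 2)), 126) = Mul(Pow(388, Rational(1, 2)), 126) = Mul(Mul(2, Pow(97, Rational(1, 2))), 126) = Mul(252, Pow(97, Rational(1, 2)))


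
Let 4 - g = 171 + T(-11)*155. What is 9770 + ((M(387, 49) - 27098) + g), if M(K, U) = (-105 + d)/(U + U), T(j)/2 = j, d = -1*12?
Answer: -1380447/98 ≈ -14086.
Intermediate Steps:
d = -12
T(j) = 2*j
M(K, U) = -117/(2*U) (M(K, U) = (-105 - 12)/(U + U) = -117*1/(2*U) = -117/(2*U))
g = 3243 (g = 4 - (171 + (2*(-11))*155) = 4 - (171 - 22*155) = 4 - (171 - 3410) = 4 - 1*(-3239) = 4 + 3239 = 3243)
9770 + ((M(387, 49) - 27098) + g) = 9770 + ((-117/2/49 - 27098) + 3243) = 9770 + ((-117/2*1/49 - 27098) + 3243) = 9770 + ((-117/98 - 27098) + 3243) = 9770 + (-2655721/98 + 3243) = 9770 - 2337907/98 = -1380447/98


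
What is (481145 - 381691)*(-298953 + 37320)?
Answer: -26020448382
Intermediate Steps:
(481145 - 381691)*(-298953 + 37320) = 99454*(-261633) = -26020448382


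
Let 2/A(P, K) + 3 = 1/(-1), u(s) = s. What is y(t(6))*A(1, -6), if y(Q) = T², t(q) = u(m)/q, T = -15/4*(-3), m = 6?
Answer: -2025/32 ≈ -63.281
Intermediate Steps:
T = 45/4 (T = -15/4*(-3) = 45/4 ≈ 11.250)
A(P, K) = -½ (A(P, K) = 2/(-3 + 1/(-1)) = 2/(-3 - 1) = 2/(-4) = 2*(-¼) = -½)
t(q) = 6/q
y(Q) = 2025/16 (y(Q) = (45/4)² = 2025/16)
y(t(6))*A(1, -6) = (2025/16)*(-½) = -2025/32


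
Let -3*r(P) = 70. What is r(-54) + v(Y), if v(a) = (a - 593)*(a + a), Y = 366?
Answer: -498562/3 ≈ -1.6619e+5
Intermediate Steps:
r(P) = -70/3 (r(P) = -⅓*70 = -70/3)
v(a) = 2*a*(-593 + a) (v(a) = (-593 + a)*(2*a) = 2*a*(-593 + a))
r(-54) + v(Y) = -70/3 + 2*366*(-593 + 366) = -70/3 + 2*366*(-227) = -70/3 - 166164 = -498562/3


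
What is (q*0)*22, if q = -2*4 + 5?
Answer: 0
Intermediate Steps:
q = -3 (q = -8 + 5 = -3)
(q*0)*22 = -3*0*22 = 0*22 = 0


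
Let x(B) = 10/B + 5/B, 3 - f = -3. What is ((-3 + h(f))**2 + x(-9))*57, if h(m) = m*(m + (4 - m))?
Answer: 25042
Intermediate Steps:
f = 6 (f = 3 - 1*(-3) = 3 + 3 = 6)
h(m) = 4*m (h(m) = m*4 = 4*m)
x(B) = 15/B
((-3 + h(f))**2 + x(-9))*57 = ((-3 + 4*6)**2 + 15/(-9))*57 = ((-3 + 24)**2 + 15*(-1/9))*57 = (21**2 - 5/3)*57 = (441 - 5/3)*57 = (1318/3)*57 = 25042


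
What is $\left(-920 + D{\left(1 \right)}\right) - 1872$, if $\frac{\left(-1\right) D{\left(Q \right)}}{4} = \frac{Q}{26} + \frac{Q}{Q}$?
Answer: $- \frac{36350}{13} \approx -2796.2$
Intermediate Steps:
$D{\left(Q \right)} = -4 - \frac{2 Q}{13}$ ($D{\left(Q \right)} = - 4 \left(\frac{Q}{26} + \frac{Q}{Q}\right) = - 4 \left(Q \frac{1}{26} + 1\right) = - 4 \left(\frac{Q}{26} + 1\right) = - 4 \left(1 + \frac{Q}{26}\right) = -4 - \frac{2 Q}{13}$)
$\left(-920 + D{\left(1 \right)}\right) - 1872 = \left(-920 - \frac{54}{13}\right) - 1872 = - \frac{12014}{13} - 1872 = - \frac{36350}{13}$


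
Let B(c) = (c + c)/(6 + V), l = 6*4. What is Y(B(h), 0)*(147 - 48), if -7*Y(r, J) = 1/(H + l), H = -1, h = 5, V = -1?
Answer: -99/161 ≈ -0.61491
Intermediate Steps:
l = 24
B(c) = 2*c/5 (B(c) = (c + c)/(6 - 1) = (2*c)/5 = (2*c)*(⅕) = 2*c/5)
Y(r, J) = -1/161 (Y(r, J) = -1/(7*(-1 + 24)) = -⅐/23 = -⅐*1/23 = -1/161)
Y(B(h), 0)*(147 - 48) = -(147 - 48)/161 = -1/161*99 = -99/161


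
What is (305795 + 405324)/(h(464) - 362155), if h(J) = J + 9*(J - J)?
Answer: -711119/361691 ≈ -1.9661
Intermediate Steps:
h(J) = J (h(J) = J + 9*0 = J + 0 = J)
(305795 + 405324)/(h(464) - 362155) = (305795 + 405324)/(464 - 362155) = 711119/(-361691) = 711119*(-1/361691) = -711119/361691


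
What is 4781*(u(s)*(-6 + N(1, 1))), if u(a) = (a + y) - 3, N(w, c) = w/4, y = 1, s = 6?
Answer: -109963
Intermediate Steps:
N(w, c) = w/4 (N(w, c) = w*(1/4) = w/4)
u(a) = -2 + a (u(a) = (a + 1) - 3 = (1 + a) - 3 = -2 + a)
4781*(u(s)*(-6 + N(1, 1))) = 4781*((-2 + 6)*(-6 + (1/4)*1)) = 4781*(4*(-6 + 1/4)) = 4781*(4*(-23/4)) = 4781*(-23) = -109963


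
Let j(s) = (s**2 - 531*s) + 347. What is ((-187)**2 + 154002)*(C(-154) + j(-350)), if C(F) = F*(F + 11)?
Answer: 62496300149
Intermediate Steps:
j(s) = 347 + s**2 - 531*s
C(F) = F*(11 + F)
((-187)**2 + 154002)*(C(-154) + j(-350)) = ((-187)**2 + 154002)*(-154*(11 - 154) + (347 + (-350)**2 - 531*(-350))) = (34969 + 154002)*(-154*(-143) + (347 + 122500 + 185850)) = 188971*(22022 + 308697) = 188971*330719 = 62496300149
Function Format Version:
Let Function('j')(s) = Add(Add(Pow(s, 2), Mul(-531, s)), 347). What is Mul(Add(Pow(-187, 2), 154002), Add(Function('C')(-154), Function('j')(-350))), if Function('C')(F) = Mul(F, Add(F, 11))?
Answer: 62496300149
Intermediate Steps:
Function('j')(s) = Add(347, Pow(s, 2), Mul(-531, s))
Function('C')(F) = Mul(F, Add(11, F))
Mul(Add(Pow(-187, 2), 154002), Add(Function('C')(-154), Function('j')(-350))) = Mul(Add(Pow(-187, 2), 154002), Add(Mul(-154, Add(11, -154)), Add(347, Pow(-350, 2), Mul(-531, -350)))) = Mul(Add(34969, 154002), Add(Mul(-154, -143), Add(347, 122500, 185850))) = Mul(188971, Add(22022, 308697)) = Mul(188971, 330719) = 62496300149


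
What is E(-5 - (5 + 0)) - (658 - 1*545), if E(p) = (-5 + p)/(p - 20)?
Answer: -225/2 ≈ -112.50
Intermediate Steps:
E(p) = (-5 + p)/(-20 + p)
E(-5 - (5 + 0)) - (658 - 1*545) = (-5 + (-5 - (5 + 0)))/(-20 + (-5 - (5 + 0))) - (658 - 1*545) = (-5 + (-5 - 1*5))/(-20 + (-5 - 1*5)) - (658 - 545) = (-5 + (-5 - 5))/(-20 + (-5 - 5)) - 1*113 = (-5 - 10)/(-20 - 10) - 113 = -15/(-30) - 113 = -1/30*(-15) - 113 = ½ - 113 = -225/2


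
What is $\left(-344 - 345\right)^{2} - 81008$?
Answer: $393713$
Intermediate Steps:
$\left(-344 - 345\right)^{2} - 81008 = \left(-689\right)^{2} - 81008 = 474721 - 81008 = 393713$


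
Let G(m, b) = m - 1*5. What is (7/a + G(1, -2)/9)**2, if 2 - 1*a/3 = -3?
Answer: 1/2025 ≈ 0.00049383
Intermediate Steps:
a = 15 (a = 6 - 3*(-3) = 6 + 9 = 15)
G(m, b) = -5 + m (G(m, b) = m - 5 = -5 + m)
(7/a + G(1, -2)/9)**2 = (7/15 + (-5 + 1)/9)**2 = (7*(1/15) - 4*1/9)**2 = (7/15 - 4/9)**2 = (1/45)**2 = 1/2025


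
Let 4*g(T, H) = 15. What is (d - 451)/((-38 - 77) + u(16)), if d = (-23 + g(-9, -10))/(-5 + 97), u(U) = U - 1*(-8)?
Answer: 166045/33488 ≈ 4.9583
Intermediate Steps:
g(T, H) = 15/4 (g(T, H) = (¼)*15 = 15/4)
u(U) = 8 + U (u(U) = U + 8 = 8 + U)
d = -77/368 (d = (-23 + 15/4)/(-5 + 97) = -77/4/92 = -77/4*1/92 = -77/368 ≈ -0.20924)
(d - 451)/((-38 - 77) + u(16)) = (-77/368 - 451)/((-38 - 77) + (8 + 16)) = -166045/(368*(-115 + 24)) = -166045/368/(-91) = -166045/368*(-1/91) = 166045/33488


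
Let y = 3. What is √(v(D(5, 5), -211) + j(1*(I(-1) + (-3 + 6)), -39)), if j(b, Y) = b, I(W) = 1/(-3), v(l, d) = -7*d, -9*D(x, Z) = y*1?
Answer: √13317/3 ≈ 38.466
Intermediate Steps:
D(x, Z) = -⅓ (D(x, Z) = -1/3 = -⅑*3 = -⅓)
I(W) = -⅓
√(v(D(5, 5), -211) + j(1*(I(-1) + (-3 + 6)), -39)) = √(-7*(-211) + 1*(-⅓ + (-3 + 6))) = √(1477 + 1*(-⅓ + 3)) = √(1477 + 1*(8/3)) = √(1477 + 8/3) = √(4439/3) = √13317/3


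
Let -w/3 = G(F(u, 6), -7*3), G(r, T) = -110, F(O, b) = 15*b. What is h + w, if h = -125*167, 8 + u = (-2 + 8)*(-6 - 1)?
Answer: -20545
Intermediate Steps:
u = -50 (u = -8 + (-2 + 8)*(-6 - 1) = -8 + 6*(-7) = -8 - 42 = -50)
h = -20875
w = 330 (w = -3*(-110) = 330)
h + w = -20875 + 330 = -20545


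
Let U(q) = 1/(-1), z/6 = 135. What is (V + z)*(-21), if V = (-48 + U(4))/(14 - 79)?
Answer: -1106679/65 ≈ -17026.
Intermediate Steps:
z = 810 (z = 6*135 = 810)
U(q) = -1
V = 49/65 (V = (-48 - 1)/(14 - 79) = -49/(-65) = -49*(-1/65) = 49/65 ≈ 0.75385)
(V + z)*(-21) = (49/65 + 810)*(-21) = (52699/65)*(-21) = -1106679/65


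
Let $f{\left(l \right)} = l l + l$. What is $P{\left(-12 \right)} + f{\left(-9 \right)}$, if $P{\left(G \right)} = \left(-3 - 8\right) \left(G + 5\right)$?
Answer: $149$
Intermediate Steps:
$P{\left(G \right)} = -55 - 11 G$ ($P{\left(G \right)} = - 11 \left(5 + G\right) = -55 - 11 G$)
$f{\left(l \right)} = l + l^{2}$ ($f{\left(l \right)} = l^{2} + l = l + l^{2}$)
$P{\left(-12 \right)} + f{\left(-9 \right)} = \left(-55 - -132\right) - 9 \left(1 - 9\right) = \left(-55 + 132\right) - -72 = 77 + 72 = 149$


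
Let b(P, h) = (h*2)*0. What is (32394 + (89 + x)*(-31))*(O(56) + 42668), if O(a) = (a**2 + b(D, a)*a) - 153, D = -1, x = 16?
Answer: 1330224489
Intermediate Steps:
b(P, h) = 0 (b(P, h) = (2*h)*0 = 0)
O(a) = -153 + a**2 (O(a) = (a**2 + 0*a) - 153 = (a**2 + 0) - 153 = a**2 - 153 = -153 + a**2)
(32394 + (89 + x)*(-31))*(O(56) + 42668) = (32394 + (89 + 16)*(-31))*((-153 + 56**2) + 42668) = (32394 + 105*(-31))*((-153 + 3136) + 42668) = (32394 - 3255)*(2983 + 42668) = 29139*45651 = 1330224489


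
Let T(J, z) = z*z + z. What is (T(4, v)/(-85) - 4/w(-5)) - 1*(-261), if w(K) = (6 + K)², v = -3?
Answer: 21839/85 ≈ 256.93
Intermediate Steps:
T(J, z) = z + z² (T(J, z) = z² + z = z + z²)
(T(4, v)/(-85) - 4/w(-5)) - 1*(-261) = (-3*(1 - 3)/(-85) - 4/(6 - 5)²) - 1*(-261) = (-3*(-2)*(-1/85) - 4/(1²)) + 261 = (6*(-1/85) - 4/1) + 261 = (-6/85 - 4*1) + 261 = (-6/85 - 4) + 261 = -346/85 + 261 = 21839/85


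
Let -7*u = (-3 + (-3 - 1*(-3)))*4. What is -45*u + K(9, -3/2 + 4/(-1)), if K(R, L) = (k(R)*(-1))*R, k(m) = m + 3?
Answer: -1296/7 ≈ -185.14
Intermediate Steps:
k(m) = 3 + m
K(R, L) = R*(-3 - R) (K(R, L) = ((3 + R)*(-1))*R = (-3 - R)*R = R*(-3 - R))
u = 12/7 (u = -(-3 + (-3 - 1*(-3)))*4/7 = -(-3 + (-3 + 3))*4/7 = -(-3 + 0)*4/7 = -(-3)*4/7 = -1/7*(-12) = 12/7 ≈ 1.7143)
-45*u + K(9, -3/2 + 4/(-1)) = -45*12/7 - 1*9*(3 + 9) = -540/7 - 1*9*12 = -540/7 - 108 = -1296/7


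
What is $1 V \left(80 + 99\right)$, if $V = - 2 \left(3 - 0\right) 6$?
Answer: $-6444$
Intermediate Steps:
$V = -36$ ($V = - 2 \left(3 + 0\right) 6 = \left(-2\right) 3 \cdot 6 = \left(-6\right) 6 = -36$)
$1 V \left(80 + 99\right) = 1 \left(-36\right) \left(80 + 99\right) = \left(-36\right) 179 = -6444$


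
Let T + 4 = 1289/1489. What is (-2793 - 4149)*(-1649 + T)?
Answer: 17077514376/1489 ≈ 1.1469e+7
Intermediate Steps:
T = -4667/1489 (T = -4 + 1289/1489 = -4667/1489 ≈ -3.1343)
(-2793 - 4149)*(-1649 + T) = (-2793 - 4149)*(-1649 - 4667/1489) = -6942*(-2460028/1489) = 17077514376/1489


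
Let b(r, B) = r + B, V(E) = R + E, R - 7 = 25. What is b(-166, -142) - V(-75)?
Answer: -265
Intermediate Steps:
R = 32 (R = 7 + 25 = 32)
V(E) = 32 + E
b(r, B) = B + r
b(-166, -142) - V(-75) = (-142 - 166) - (32 - 75) = -308 - 1*(-43) = -308 + 43 = -265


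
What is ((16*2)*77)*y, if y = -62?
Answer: -152768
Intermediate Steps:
((16*2)*77)*y = ((16*2)*77)*(-62) = (32*77)*(-62) = 2464*(-62) = -152768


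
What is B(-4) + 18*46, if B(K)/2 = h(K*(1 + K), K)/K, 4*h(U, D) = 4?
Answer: 1655/2 ≈ 827.50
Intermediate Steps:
h(U, D) = 1 (h(U, D) = (¼)*4 = 1)
B(K) = 2/K (B(K) = 2*(1/K) = 2/K)
B(-4) + 18*46 = 2/(-4) + 18*46 = 2*(-¼) + 828 = -½ + 828 = 1655/2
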